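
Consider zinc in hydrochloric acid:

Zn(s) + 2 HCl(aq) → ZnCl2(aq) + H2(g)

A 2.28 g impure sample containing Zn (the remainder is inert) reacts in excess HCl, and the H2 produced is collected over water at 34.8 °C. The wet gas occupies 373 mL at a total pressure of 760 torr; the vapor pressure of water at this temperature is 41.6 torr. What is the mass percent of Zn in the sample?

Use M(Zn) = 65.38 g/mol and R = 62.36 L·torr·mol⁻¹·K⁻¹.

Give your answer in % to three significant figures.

40.0 %

P(H2) = 760 − 41.6 = 718.4 torr
n(H2) = PV/RT = (718.4 × 0.3730) / (62.36 × 307.95) = 0.01395 mol
n(Zn) = (1/1) × 0.01395 = 0.01395 mol
m(Zn) = 0.01395 × 65.38 = 0.9121 g
%Zn = 0.9121 / 2.28 × 100 = 40.00%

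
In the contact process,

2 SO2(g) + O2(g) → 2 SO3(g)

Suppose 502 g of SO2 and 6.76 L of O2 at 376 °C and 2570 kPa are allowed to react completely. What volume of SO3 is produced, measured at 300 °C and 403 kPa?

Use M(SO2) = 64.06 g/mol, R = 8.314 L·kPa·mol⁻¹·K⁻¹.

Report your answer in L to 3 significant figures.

n(SO2) = 502 / 64.06 = 7.836 mol
n(O2) = PV/RT = (2570 × 6.76) / (8.314 × 649.15) = 3.219 mol
For 7.836 mol SO2, stoichiometry requires (1/2) × 7.836 = 3.918 mol O2; 3.219 mol is available, so O2 is limiting.
n(SO3) = (2/1) × 3.219 = 6.438 mol
V(SO3) = nRT/P = 6.438 × 8.314 × 573.15 / 403 = 76.12 L

76.1 L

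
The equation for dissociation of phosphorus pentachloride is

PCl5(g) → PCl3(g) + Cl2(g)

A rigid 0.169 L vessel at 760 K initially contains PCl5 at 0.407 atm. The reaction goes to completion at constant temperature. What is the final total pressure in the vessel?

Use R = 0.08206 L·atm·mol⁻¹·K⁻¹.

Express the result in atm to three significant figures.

Rigid vessel, constant T ⇒ P scales with total gas moles (1 → 2).
P_final = (2/1) × 0.407 = 0.8140 atm

0.814 atm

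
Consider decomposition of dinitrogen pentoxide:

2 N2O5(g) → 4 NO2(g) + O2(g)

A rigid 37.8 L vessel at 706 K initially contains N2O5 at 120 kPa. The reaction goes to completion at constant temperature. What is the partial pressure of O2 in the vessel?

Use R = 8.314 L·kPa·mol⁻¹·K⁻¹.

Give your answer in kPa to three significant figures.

n(N2O5)₀ = PV/RT = (120 × 37.8) / (8.314 × 706) = 0.7728 mol
n(O2) = (1/2) × 0.7728 = 0.3864 mol
P(O2) = nRT/V = 0.3864 × 8.314 × 706 / 37.8 = 60.00 kPa

60.0 kPa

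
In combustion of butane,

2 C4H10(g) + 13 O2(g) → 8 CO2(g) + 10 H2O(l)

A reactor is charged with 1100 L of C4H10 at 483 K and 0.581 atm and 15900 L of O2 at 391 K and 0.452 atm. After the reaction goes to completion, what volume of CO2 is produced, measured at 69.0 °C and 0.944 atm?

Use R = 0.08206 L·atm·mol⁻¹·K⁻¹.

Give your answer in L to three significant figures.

1920 L

n(C4H10) = PV/RT = (0.581 × 1100) / (0.08206 × 483) = 16.12 mol
n(O2) = PV/RT = (0.452 × 15900) / (0.08206 × 391) = 224.0 mol
For 16.12 mol C4H10, stoichiometry requires (13/2) × 16.12 = 104.8 mol O2; 224.0 mol is available, so C4H10 is limiting.
n(CO2) = (8/2) × 16.12 = 64.48 mol
V(CO2) = nRT/P = 64.48 × 0.08206 × 342.15 / 0.944 = 1918 L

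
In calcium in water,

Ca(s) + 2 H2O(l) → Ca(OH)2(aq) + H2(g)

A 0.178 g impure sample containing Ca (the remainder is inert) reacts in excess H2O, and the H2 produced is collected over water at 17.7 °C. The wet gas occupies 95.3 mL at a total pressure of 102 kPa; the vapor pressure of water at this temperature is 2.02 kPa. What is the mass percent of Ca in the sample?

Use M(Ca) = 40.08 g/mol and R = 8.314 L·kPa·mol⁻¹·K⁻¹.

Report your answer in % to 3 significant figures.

P(H2) = 102 − 2.02 = 99.98 kPa
n(H2) = PV/RT = (99.98 × 0.09530) / (8.314 × 290.85) = 0.003940 mol
n(Ca) = (1/1) × 0.003940 = 0.003940 mol
m(Ca) = 0.003940 × 40.08 = 0.1579 g
%Ca = 0.1579 / 0.178 × 100 = 88.71%

88.7 %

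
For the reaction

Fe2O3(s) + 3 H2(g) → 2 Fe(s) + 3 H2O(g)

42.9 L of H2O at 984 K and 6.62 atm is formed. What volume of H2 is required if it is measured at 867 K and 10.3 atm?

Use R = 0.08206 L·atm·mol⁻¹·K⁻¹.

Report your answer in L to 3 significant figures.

24.3 L

n(H2O) = PV/RT = (6.62 × 42.9) / (0.08206 × 984) = 3.517 mol
n(H2) = (3/3) × 3.517 = 3.517 mol
V = nRT/P = 3.517 × 0.08206 × 867 / 10.3 = 24.29 L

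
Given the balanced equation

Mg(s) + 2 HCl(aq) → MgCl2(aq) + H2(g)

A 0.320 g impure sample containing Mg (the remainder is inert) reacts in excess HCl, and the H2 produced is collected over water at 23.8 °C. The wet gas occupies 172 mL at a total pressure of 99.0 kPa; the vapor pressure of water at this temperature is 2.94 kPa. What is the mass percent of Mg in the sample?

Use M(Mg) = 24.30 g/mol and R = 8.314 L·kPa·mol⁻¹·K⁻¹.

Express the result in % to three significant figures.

P(H2) = 99.0 − 2.94 = 96.06 kPa
n(H2) = PV/RT = (96.06 × 0.1720) / (8.314 × 296.95) = 0.006692 mol
n(Mg) = (1/1) × 0.006692 = 0.006692 mol
m(Mg) = 0.006692 × 24.30 = 0.1626 g
%Mg = 0.1626 / 0.320 × 100 = 50.81%

50.8 %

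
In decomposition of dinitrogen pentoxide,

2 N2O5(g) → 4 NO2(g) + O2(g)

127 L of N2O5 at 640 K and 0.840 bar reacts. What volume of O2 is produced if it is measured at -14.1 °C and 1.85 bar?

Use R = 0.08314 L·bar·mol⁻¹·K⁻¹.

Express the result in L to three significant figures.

11.7 L

n(N2O5) = PV/RT = (0.840 × 127) / (0.08314 × 640) = 2.005 mol
n(O2) = (1/2) × 2.005 = 1.002 mol
V = nRT/P = 1.002 × 0.08314 × 259.05 / 1.85 = 11.67 L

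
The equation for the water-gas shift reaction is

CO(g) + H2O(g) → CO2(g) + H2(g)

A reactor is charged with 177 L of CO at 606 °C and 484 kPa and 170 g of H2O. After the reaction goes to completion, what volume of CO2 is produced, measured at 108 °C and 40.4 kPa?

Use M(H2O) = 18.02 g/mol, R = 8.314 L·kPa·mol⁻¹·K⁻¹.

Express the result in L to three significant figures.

n(CO) = PV/RT = (484 × 177) / (8.314 × 879.15) = 11.72 mol
n(H2O) = 170 / 18.02 = 9.434 mol
For 11.72 mol CO, stoichiometry requires (1/1) × 11.72 = 11.72 mol H2O; 9.434 mol is available, so H2O is limiting.
n(CO2) = (1/1) × 9.434 = 9.434 mol
V(CO2) = nRT/P = 9.434 × 8.314 × 381.15 / 40.4 = 740.0 L

740 L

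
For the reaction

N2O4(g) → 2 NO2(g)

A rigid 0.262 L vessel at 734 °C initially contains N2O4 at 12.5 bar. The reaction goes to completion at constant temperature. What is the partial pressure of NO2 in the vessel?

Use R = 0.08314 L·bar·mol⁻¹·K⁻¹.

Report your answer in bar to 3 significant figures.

n(N2O4)₀ = PV/RT = (12.5 × 0.262) / (0.08314 × 1007.15) = 0.03911 mol
n(NO2) = (2/1) × 0.03911 = 0.07822 mol
P(NO2) = nRT/V = 0.07822 × 0.08314 × 1007.15 / 0.262 = 25.00 bar

25.0 bar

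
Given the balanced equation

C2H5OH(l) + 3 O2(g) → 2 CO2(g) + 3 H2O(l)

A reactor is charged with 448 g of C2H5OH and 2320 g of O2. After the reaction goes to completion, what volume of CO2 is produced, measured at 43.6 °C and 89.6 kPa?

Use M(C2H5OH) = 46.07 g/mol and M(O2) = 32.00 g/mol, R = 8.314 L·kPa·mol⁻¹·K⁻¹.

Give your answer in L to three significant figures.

572 L

n(C2H5OH) = 448 / 46.07 = 9.724 mol
n(O2) = 2320 / 32.00 = 72.50 mol
For 9.724 mol C2H5OH, stoichiometry requires (3/1) × 9.724 = 29.17 mol O2; 72.50 mol is available, so C2H5OH is limiting.
n(CO2) = (2/1) × 9.724 = 19.45 mol
V(CO2) = nRT/P = 19.45 × 8.314 × 316.75 / 89.6 = 571.7 L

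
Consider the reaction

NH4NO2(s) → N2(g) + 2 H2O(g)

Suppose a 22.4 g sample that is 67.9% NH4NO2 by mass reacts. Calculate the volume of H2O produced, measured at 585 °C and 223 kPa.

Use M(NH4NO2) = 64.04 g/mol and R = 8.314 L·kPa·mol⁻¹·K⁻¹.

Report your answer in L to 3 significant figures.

15.2 L

mass of NH4NO2 = 22.4 × 67.9/100 = 15.21 g
n(NH4NO2) = 15.21 / 64.04 = 0.2375 mol
n(H2O) = (2/1) × 0.2375 = 0.4750 mol
V = nRT/P = 0.4750 × 8.314 × 858.15 / 223 = 15.20 L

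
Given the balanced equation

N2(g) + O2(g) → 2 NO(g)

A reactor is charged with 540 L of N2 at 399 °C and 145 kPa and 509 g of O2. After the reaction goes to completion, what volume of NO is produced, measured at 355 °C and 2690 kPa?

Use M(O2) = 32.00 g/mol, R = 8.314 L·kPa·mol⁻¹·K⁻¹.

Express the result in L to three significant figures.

n(N2) = PV/RT = (145 × 540) / (8.314 × 672.15) = 14.01 mol
n(O2) = 509 / 32.00 = 15.91 mol
For 14.01 mol N2, stoichiometry requires (1/1) × 14.01 = 14.01 mol O2; 15.91 mol is available, so N2 is limiting.
n(NO) = (2/1) × 14.01 = 28.02 mol
V(NO) = nRT/P = 28.02 × 8.314 × 628.15 / 2690 = 54.40 L

54.4 L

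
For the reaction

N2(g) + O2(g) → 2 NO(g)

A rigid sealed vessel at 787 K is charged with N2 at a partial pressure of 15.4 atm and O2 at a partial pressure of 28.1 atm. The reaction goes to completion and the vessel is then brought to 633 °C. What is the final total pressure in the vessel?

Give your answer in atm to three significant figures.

With V and T fixed, P_i ∝ n_i, so the mole ratios apply directly to partial pressures at 787 K.
P(O2) required for 15.4 atm of N2 = (1/1) × 15.4 = 15.40 atm; available 28.1 atm, so N2 is limiting.
P(O2) remaining = 28.1 − (1/1) × 15.4 = 12.70 atm
P(gaseous products) = (2)/1 × 15.4 = 30.80 atm
P_total at 787 K = 12.70 + 30.80 = 43.50 atm
Scaling to 633 °C: P = 43.50 × 906.15/787 = 50.09 atm

50.1 atm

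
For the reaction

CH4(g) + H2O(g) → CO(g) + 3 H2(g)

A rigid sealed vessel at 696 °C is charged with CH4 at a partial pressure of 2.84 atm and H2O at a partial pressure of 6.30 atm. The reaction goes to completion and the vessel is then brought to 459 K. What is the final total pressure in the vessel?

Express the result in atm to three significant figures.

Because the vessel is rigid and T is held at 696 °C, work the stoichiometry in partial pressures (P_i = n_iRT/V).
P(H2O) required for 2.84 atm of CH4 = (1/1) × 2.84 = 2.840 atm; available 6.30 atm, so CH4 is limiting.
P(H2O) remaining = 6.30 − (1/1) × 2.84 = 3.460 atm
P(gaseous products) = (1+3)/1 × 2.84 = 11.36 atm
P_total at 696 °C = 3.460 + 11.36 = 14.82 atm
Scaling to 459 K: P = 14.82 × 459/969.15 = 7.019 atm

7.02 atm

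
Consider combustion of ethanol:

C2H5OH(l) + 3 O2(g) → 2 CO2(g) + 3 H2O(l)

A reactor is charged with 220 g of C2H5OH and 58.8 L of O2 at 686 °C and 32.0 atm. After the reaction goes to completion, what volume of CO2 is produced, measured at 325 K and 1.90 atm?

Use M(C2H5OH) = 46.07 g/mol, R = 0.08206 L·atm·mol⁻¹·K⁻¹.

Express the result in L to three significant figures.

134 L

n(C2H5OH) = 220 / 46.07 = 4.775 mol
n(O2) = PV/RT = (32.0 × 58.8) / (0.08206 × 959.15) = 23.91 mol
For 4.775 mol C2H5OH, stoichiometry requires (3/1) × 4.775 = 14.33 mol O2; 23.91 mol is available, so C2H5OH is limiting.
n(CO2) = (2/1) × 4.775 = 9.550 mol
V(CO2) = nRT/P = 9.550 × 0.08206 × 325 / 1.90 = 134.0 L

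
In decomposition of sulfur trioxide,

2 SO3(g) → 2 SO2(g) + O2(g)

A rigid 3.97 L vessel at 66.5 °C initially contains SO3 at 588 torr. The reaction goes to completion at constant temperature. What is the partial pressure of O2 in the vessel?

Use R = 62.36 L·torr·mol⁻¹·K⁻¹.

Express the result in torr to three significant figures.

n(SO3)₀ = PV/RT = (588 × 3.97) / (62.36 × 339.65) = 0.1102 mol
n(O2) = (1/2) × 0.1102 = 0.05510 mol
P(O2) = nRT/V = 0.05510 × 62.36 × 339.65 / 3.97 = 294.0 torr

294 torr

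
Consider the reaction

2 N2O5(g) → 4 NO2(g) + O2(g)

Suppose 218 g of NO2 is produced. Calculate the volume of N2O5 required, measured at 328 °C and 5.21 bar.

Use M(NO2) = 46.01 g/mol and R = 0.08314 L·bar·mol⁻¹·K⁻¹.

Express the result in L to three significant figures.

22.7 L

n(NO2) = 218.0 / 46.01 = 4.738 mol
n(N2O5) = (2/4) × 4.738 = 2.369 mol
V = nRT/P = 2.369 × 0.08314 × 601.15 / 5.21 = 22.73 L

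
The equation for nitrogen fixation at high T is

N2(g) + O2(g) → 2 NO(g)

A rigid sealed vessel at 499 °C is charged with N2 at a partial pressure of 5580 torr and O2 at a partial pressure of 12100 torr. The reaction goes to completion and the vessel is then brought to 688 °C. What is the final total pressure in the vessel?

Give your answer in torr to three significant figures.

At constant V, partial pressures at 499 °C are proportional to moles, so apply stoichiometry directly to pressures.
P(O2) required for 5580 torr of N2 = (1/1) × 5580 = 5580 torr; available 12100 torr, so N2 is limiting.
P(O2) remaining = 12100 − (1/1) × 5580 = 6520 torr
P(gaseous products) = (2)/1 × 5580 = 11160 torr
P_total at 499 °C = 6520 + 11160 = 17680 torr
Scaling to 688 °C: P = 17680 × 961.15/772.15 = 22010 torr

22000 torr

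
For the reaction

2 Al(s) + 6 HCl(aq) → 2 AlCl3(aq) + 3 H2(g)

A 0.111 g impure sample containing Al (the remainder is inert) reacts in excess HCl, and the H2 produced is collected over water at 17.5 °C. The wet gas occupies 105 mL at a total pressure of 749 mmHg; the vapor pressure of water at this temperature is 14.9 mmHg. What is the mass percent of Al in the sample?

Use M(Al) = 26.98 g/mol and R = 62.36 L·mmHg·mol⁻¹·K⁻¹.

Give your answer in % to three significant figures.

P(H2) = 749 − 14.9 = 734.1 mmHg
n(H2) = PV/RT = (734.1 × 0.1050) / (62.36 × 290.65) = 0.004253 mol
n(Al) = (2/3) × 0.004253 = 0.002835 mol
m(Al) = 0.002835 × 26.98 = 0.07649 g
%Al = 0.07649 / 0.111 × 100 = 68.91%

68.9 %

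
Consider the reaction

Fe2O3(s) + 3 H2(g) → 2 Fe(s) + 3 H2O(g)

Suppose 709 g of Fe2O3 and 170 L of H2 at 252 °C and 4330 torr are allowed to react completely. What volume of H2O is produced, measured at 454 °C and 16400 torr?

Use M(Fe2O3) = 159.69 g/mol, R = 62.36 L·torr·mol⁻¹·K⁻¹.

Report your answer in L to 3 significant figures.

n(Fe2O3) = 709 / 159.69 = 4.440 mol
n(H2) = PV/RT = (4330 × 170) / (62.36 × 525.15) = 22.48 mol
For 4.440 mol Fe2O3, stoichiometry requires (3/1) × 4.440 = 13.32 mol H2; 22.48 mol is available, so Fe2O3 is limiting.
n(H2O) = (3/1) × 4.440 = 13.32 mol
V(H2O) = nRT/P = 13.32 × 62.36 × 727.15 / 16400 = 36.83 L

36.8 L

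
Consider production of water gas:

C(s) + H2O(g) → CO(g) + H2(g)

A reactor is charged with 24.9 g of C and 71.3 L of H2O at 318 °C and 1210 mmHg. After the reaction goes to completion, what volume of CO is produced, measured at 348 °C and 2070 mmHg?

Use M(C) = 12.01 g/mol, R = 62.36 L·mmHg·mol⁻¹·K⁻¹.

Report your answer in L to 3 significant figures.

n(C) = 24.9 / 12.01 = 2.073 mol
n(H2O) = PV/RT = (1210 × 71.3) / (62.36 × 591.15) = 2.340 mol
For 2.073 mol C, stoichiometry requires (1/1) × 2.073 = 2.073 mol H2O; 2.340 mol is available, so C is limiting.
n(CO) = (1/1) × 2.073 = 2.073 mol
V(CO) = nRT/P = 2.073 × 62.36 × 621.15 / 2070 = 38.79 L

38.8 L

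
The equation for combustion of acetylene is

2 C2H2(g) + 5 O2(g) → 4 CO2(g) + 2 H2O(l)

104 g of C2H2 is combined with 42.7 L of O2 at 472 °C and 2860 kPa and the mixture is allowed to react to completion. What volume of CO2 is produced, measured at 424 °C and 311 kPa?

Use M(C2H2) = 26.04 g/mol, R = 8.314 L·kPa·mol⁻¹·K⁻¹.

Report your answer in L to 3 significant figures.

n(C2H2) = 104 / 26.04 = 3.994 mol
n(O2) = PV/RT = (2860 × 42.7) / (8.314 × 745.15) = 19.71 mol
For 3.994 mol C2H2, stoichiometry requires (5/2) × 3.994 = 9.985 mol O2; 19.71 mol is available, so C2H2 is limiting.
n(CO2) = (4/2) × 3.994 = 7.988 mol
V(CO2) = nRT/P = 7.988 × 8.314 × 697.15 / 311 = 148.9 L

149 L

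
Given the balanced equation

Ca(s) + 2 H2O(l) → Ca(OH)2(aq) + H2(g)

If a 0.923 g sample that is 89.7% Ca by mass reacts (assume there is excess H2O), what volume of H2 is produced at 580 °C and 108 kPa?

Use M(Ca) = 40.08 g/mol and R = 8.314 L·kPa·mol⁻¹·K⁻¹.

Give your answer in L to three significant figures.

1.36 L

mass of Ca = 0.923 × 89.7/100 = 0.8279 g
n(Ca) = 0.8279 / 40.08 = 0.02066 mol
n(H2) = (1/1) × 0.02066 = 0.02066 mol
V = nRT/P = 0.02066 × 8.314 × 853.15 / 108 = 1.357 L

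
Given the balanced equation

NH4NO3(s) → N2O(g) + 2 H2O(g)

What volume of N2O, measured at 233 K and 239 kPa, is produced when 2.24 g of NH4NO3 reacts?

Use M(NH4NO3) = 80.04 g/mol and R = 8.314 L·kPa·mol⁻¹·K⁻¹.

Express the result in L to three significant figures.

0.227 L

n(NH4NO3) = 2.240 / 80.04 = 0.02799 mol
n(N2O) = (1/1) × 0.02799 = 0.02799 mol
V = nRT/P = 0.02799 × 8.314 × 233 / 239 = 0.2269 L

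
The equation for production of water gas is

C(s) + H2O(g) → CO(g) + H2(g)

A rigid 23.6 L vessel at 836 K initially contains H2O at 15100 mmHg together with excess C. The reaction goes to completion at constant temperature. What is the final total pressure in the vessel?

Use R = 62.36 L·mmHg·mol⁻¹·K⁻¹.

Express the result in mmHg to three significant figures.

Rigid vessel, constant T ⇒ P scales with total gas moles (1 → 2).
P_final = (2/1) × 15100 = 30200 mmHg

30200 mmHg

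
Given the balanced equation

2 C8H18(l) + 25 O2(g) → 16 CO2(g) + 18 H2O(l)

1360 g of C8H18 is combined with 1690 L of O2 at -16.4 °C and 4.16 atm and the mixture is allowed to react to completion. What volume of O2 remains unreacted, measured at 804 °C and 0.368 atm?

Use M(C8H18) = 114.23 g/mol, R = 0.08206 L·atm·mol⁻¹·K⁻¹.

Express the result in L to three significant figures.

44400 L

n(C8H18) = 1360 / 114.23 = 11.91 mol
n(O2) = PV/RT = (4.16 × 1690) / (0.08206 × 256.75) = 333.7 mol
For 11.91 mol C8H18, stoichiometry requires (25/2) × 11.91 = 148.9 mol O2; 333.7 mol is available, so C8H18 is limiting.
n(O2) consumed = (25/2) × 11.91 = 148.9 mol; remaining = 333.7 − 148.9 = 184.8 mol
V(O2) = nRT/P = 184.8 × 0.08206 × 1077.15 / 0.368 = 44390 L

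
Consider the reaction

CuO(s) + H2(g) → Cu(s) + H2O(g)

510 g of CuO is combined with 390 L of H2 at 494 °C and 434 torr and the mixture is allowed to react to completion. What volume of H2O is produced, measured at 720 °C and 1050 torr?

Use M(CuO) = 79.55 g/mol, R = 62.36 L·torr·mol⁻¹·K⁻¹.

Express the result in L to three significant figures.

209 L

n(CuO) = 510 / 79.55 = 6.411 mol
n(H2) = PV/RT = (434 × 390) / (62.36 × 767.15) = 3.538 mol
For 6.411 mol CuO, stoichiometry requires (1/1) × 6.411 = 6.411 mol H2; 3.538 mol is available, so H2 is limiting.
n(H2O) = (1/1) × 3.538 = 3.538 mol
V(H2O) = nRT/P = 3.538 × 62.36 × 993.15 / 1050 = 208.7 L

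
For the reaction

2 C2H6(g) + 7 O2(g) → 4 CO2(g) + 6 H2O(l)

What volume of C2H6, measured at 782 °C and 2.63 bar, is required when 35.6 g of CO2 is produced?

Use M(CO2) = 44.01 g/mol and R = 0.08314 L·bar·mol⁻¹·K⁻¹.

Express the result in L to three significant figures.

13.5 L

n(CO2) = 35.60 / 44.01 = 0.8089 mol
n(C2H6) = (2/4) × 0.8089 = 0.4044 mol
V = nRT/P = 0.4044 × 0.08314 × 1055.15 / 2.63 = 13.49 L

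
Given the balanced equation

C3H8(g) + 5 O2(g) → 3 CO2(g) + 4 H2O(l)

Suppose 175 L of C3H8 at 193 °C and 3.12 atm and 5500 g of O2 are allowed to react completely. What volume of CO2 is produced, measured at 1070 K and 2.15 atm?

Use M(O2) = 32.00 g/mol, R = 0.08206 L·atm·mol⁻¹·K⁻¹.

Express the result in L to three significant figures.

1750 L

n(C3H8) = PV/RT = (3.12 × 175) / (0.08206 × 466.15) = 14.27 mol
n(O2) = 5500 / 32.00 = 171.9 mol
For 14.27 mol C3H8, stoichiometry requires (5/1) × 14.27 = 71.35 mol O2; 171.9 mol is available, so C3H8 is limiting.
n(CO2) = (3/1) × 14.27 = 42.81 mol
V(CO2) = nRT/P = 42.81 × 0.08206 × 1070 / 2.15 = 1748 L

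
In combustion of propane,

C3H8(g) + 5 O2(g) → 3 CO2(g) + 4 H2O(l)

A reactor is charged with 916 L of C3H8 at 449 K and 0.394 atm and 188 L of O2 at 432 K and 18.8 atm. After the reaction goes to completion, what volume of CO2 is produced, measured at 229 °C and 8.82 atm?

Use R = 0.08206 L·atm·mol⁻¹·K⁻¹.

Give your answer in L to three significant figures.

137 L

n(C3H8) = PV/RT = (0.394 × 916) / (0.08206 × 449) = 9.795 mol
n(O2) = PV/RT = (18.8 × 188) / (0.08206 × 432) = 99.70 mol
For 9.795 mol C3H8, stoichiometry requires (5/1) × 9.795 = 48.98 mol O2; 99.70 mol is available, so C3H8 is limiting.
n(CO2) = (3/1) × 9.795 = 29.38 mol
V(CO2) = nRT/P = 29.38 × 0.08206 × 502.15 / 8.82 = 137.3 L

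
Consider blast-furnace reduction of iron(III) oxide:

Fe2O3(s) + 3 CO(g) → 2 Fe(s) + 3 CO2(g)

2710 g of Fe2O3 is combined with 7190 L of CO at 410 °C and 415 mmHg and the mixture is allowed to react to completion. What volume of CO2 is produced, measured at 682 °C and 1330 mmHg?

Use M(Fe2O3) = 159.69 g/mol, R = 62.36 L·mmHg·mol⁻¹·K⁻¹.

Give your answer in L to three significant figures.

n(Fe2O3) = 2710 / 159.69 = 16.97 mol
n(CO) = PV/RT = (415 × 7190) / (62.36 × 683.15) = 70.04 mol
For 16.97 mol Fe2O3, stoichiometry requires (3/1) × 16.97 = 50.91 mol CO; 70.04 mol is available, so Fe2O3 is limiting.
n(CO2) = (3/1) × 16.97 = 50.91 mol
V(CO2) = nRT/P = 50.91 × 62.36 × 955.15 / 1330 = 2280 L

2280 L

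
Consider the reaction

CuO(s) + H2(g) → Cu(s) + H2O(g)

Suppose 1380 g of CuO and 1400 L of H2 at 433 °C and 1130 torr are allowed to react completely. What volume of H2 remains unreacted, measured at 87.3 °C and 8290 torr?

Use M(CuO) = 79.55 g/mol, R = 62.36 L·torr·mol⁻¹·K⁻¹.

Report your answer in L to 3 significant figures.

n(CuO) = 1380 / 79.55 = 17.35 mol
n(H2) = PV/RT = (1130 × 1400) / (62.36 × 706.15) = 35.93 mol
For 17.35 mol CuO, stoichiometry requires (1/1) × 17.35 = 17.35 mol H2; 35.93 mol is available, so CuO is limiting.
n(H2) consumed = (1/1) × 17.35 = 17.35 mol; remaining = 35.93 − 17.35 = 18.58 mol
V(H2) = nRT/P = 18.58 × 62.36 × 360.45 / 8290 = 50.38 L

50.4 L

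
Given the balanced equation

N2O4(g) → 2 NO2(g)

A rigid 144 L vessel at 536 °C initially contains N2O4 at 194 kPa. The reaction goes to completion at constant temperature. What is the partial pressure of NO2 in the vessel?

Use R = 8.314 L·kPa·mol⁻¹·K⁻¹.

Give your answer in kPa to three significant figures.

388 kPa

n(N2O4)₀ = PV/RT = (194 × 144) / (8.314 × 809.15) = 4.153 mol
n(NO2) = (2/1) × 4.153 = 8.306 mol
P(NO2) = nRT/V = 8.306 × 8.314 × 809.15 / 144 = 388.0 kPa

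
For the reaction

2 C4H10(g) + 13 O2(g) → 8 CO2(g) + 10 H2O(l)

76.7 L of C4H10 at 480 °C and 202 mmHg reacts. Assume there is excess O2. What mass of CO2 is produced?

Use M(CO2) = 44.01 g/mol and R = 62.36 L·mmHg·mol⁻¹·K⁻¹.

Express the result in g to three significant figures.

n(C4H10) = PV/RT = (202 × 76.7) / (62.36 × 753.15) = 0.3299 mol
n(CO2) = (8/2) × 0.3299 = 1.320 mol
m(CO2) = 1.320 × 44.01 = 58.09 g

58.1 g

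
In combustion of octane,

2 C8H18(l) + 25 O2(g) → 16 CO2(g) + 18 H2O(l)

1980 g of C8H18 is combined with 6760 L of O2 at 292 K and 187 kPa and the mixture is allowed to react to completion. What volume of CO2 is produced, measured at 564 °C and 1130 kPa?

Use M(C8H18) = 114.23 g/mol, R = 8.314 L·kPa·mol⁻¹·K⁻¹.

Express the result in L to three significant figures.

n(C8H18) = 1980 / 114.23 = 17.33 mol
n(O2) = PV/RT = (187 × 6760) / (8.314 × 292) = 520.7 mol
For 17.33 mol C8H18, stoichiometry requires (25/2) × 17.33 = 216.6 mol O2; 520.7 mol is available, so C8H18 is limiting.
n(CO2) = (16/2) × 17.33 = 138.6 mol
V(CO2) = nRT/P = 138.6 × 8.314 × 837.15 / 1130 = 853.7 L

854 L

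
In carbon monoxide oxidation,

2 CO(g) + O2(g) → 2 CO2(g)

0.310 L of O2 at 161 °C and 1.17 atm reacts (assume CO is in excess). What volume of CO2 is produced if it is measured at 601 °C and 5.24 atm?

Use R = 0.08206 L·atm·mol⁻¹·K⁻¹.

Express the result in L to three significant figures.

n(O2) = PV/RT = (1.17 × 0.310) / (0.08206 × 434.15) = 0.01018 mol
n(CO2) = (2/1) × 0.01018 = 0.02036 mol
V = nRT/P = 0.02036 × 0.08206 × 874.15 / 5.24 = 0.2787 L

0.279 L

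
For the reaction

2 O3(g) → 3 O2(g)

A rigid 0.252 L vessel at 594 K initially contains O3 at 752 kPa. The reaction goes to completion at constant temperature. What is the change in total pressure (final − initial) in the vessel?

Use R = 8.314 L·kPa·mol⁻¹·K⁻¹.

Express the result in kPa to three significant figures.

376 kPa

Rigid vessel, constant T ⇒ P scales with total gas moles (2 → 3).
P_final = (3/2) × 752 = 1128 kPa; ΔP = 1128 − 752 = 376.0 kPa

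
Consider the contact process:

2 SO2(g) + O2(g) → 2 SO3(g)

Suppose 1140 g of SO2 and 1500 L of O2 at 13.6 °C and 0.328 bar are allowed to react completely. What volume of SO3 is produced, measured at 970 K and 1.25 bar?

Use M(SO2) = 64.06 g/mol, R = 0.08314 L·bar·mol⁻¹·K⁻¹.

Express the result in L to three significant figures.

n(SO2) = 1140 / 64.06 = 17.80 mol
n(O2) = PV/RT = (0.328 × 1500) / (0.08314 × 286.75) = 20.64 mol
For 17.80 mol SO2, stoichiometry requires (1/2) × 17.80 = 8.900 mol O2; 20.64 mol is available, so SO2 is limiting.
n(SO3) = (2/2) × 17.80 = 17.80 mol
V(SO3) = nRT/P = 17.80 × 0.08314 × 970 / 1.25 = 1148 L

1150 L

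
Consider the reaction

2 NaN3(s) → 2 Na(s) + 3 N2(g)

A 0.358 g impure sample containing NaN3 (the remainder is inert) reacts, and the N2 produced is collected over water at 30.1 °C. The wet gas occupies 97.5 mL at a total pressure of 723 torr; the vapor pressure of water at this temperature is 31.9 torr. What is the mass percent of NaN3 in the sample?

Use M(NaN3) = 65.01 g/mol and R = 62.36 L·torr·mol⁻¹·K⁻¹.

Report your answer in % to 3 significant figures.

P(N2) = 723 − 31.9 = 691.1 torr
n(N2) = PV/RT = (691.1 × 0.09750) / (62.36 × 303.25) = 0.003563 mol
n(NaN3) = (2/3) × 0.003563 = 0.002375 mol
m(NaN3) = 0.002375 × 65.01 = 0.1544 g
%NaN3 = 0.1544 / 0.358 × 100 = 43.13%

43.1 %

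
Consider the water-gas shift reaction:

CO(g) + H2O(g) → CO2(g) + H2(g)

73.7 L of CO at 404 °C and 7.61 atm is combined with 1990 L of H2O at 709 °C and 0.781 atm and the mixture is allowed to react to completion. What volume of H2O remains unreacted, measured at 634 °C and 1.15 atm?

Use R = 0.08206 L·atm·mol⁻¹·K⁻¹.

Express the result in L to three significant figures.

595 L

n(CO) = PV/RT = (7.61 × 73.7) / (0.08206 × 677.15) = 10.09 mol
n(H2O) = PV/RT = (0.781 × 1990) / (0.08206 × 982.15) = 19.28 mol
For 10.09 mol CO, stoichiometry requires (1/1) × 10.09 = 10.09 mol H2O; 19.28 mol is available, so CO is limiting.
n(H2O) consumed = (1/1) × 10.09 = 10.09 mol; remaining = 19.28 − 10.09 = 9.190 mol
V(H2O) = nRT/P = 9.190 × 0.08206 × 907.15 / 1.15 = 594.9 L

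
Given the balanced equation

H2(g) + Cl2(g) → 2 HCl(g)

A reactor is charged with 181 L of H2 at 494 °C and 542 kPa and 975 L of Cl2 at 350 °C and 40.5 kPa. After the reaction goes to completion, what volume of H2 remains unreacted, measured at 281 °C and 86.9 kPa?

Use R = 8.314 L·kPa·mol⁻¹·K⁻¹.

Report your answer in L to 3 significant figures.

411 L

n(H2) = PV/RT = (542 × 181) / (8.314 × 767.15) = 15.38 mol
n(Cl2) = PV/RT = (40.5 × 975) / (8.314 × 623.15) = 7.622 mol
For 15.38 mol H2, stoichiometry requires (1/1) × 15.38 = 15.38 mol Cl2; 7.622 mol is available, so Cl2 is limiting.
n(H2) consumed = (1/1) × 7.622 = 7.622 mol; remaining = 15.38 − 7.622 = 7.758 mol
V(H2) = nRT/P = 7.758 × 8.314 × 554.15 / 86.9 = 411.3 L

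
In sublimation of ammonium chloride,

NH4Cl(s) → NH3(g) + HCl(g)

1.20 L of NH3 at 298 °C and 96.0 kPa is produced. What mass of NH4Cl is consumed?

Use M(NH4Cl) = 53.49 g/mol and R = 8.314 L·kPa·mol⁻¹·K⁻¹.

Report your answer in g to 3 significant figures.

n(NH3) = PV/RT = (96.0 × 1.20) / (8.314 × 571.15) = 0.02426 mol
n(NH4Cl) = (1/1) × 0.02426 = 0.02426 mol
m(NH4Cl) = 0.02426 × 53.49 = 1.298 g

1.30 g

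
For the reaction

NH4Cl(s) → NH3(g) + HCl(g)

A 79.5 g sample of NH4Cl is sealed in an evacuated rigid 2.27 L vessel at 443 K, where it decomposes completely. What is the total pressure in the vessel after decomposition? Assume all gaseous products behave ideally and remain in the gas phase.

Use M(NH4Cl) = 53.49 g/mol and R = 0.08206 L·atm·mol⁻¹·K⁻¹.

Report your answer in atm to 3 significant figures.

47.6 atm

n(NH4Cl) = 79.5 / 53.49 = 1.486 mol
n(gas produced) = (2/1) × 1.486 = 2.972 mol
P = nRT/V = 2.972 × 0.08206 × 443 / 2.27 = 47.59 atm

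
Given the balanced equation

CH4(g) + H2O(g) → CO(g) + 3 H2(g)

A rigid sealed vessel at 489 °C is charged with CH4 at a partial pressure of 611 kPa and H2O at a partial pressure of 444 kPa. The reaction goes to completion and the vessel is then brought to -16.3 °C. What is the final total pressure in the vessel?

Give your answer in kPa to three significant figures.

655 kPa

With V and T fixed, P_i ∝ n_i, so the mole ratios apply directly to partial pressures at 489 °C.
P(H2O) required for 611 kPa of CH4 = (1/1) × 611 = 611.0 kPa; available 444 kPa, so H2O is limiting.
P(CH4) remaining = 611 − (1/1) × 444 = 167.0 kPa
P(gaseous products) = (1+3)/1 × 444 = 1776 kPa
P_total at 489 °C = 167.0 + 1776 = 1943 kPa
Scaling to -16.3 °C: P = 1943 × 256.85/762.15 = 654.8 kPa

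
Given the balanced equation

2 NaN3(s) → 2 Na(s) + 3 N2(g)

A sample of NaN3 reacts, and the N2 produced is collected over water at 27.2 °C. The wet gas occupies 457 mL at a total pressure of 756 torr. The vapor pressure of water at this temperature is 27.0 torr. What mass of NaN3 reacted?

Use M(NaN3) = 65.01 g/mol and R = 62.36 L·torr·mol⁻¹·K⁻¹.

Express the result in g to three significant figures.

0.771 g

P(N2) = 756 − 27.0 = 729.0 torr
n(N2) = PV/RT = (729.0 × 0.4570) / (62.36 × 300.35) = 0.01779 mol
n(NaN3) = (2/3) × 0.01779 = 0.01186 mol
m(NaN3) = 0.01186 × 65.01 = 0.7710 g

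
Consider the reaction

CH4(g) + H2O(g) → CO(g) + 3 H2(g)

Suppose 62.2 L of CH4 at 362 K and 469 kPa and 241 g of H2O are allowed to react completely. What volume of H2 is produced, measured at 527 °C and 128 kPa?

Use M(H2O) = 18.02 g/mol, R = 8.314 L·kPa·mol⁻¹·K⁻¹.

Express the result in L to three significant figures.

1510 L

n(CH4) = PV/RT = (469 × 62.2) / (8.314 × 362) = 9.693 mol
n(H2O) = 241 / 18.02 = 13.37 mol
For 9.693 mol CH4, stoichiometry requires (1/1) × 9.693 = 9.693 mol H2O; 13.37 mol is available, so CH4 is limiting.
n(H2) = (3/1) × 9.693 = 29.08 mol
V(H2) = nRT/P = 29.08 × 8.314 × 800.15 / 128 = 1511 L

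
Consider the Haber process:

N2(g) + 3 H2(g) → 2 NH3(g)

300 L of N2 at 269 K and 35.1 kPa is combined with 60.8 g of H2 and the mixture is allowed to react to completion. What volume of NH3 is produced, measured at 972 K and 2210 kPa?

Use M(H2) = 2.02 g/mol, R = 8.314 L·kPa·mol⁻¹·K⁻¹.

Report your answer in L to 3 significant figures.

34.4 L

n(N2) = PV/RT = (35.1 × 300) / (8.314 × 269) = 4.708 mol
n(H2) = 60.8 / 2.02 = 30.10 mol
For 4.708 mol N2, stoichiometry requires (3/1) × 4.708 = 14.12 mol H2; 30.10 mol is available, so N2 is limiting.
n(NH3) = (2/1) × 4.708 = 9.416 mol
V(NH3) = nRT/P = 9.416 × 8.314 × 972 / 2210 = 34.43 L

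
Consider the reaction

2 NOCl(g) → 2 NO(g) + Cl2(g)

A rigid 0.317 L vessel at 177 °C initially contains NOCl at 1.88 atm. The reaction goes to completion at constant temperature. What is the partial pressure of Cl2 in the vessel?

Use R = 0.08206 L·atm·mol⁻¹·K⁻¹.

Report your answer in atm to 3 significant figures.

n(NOCl)₀ = PV/RT = (1.88 × 0.317) / (0.08206 × 450.15) = 0.01613 mol
n(Cl2) = (1/2) × 0.01613 = 0.008065 mol
P(Cl2) = nRT/V = 0.008065 × 0.08206 × 450.15 / 0.317 = 0.9398 atm

0.940 atm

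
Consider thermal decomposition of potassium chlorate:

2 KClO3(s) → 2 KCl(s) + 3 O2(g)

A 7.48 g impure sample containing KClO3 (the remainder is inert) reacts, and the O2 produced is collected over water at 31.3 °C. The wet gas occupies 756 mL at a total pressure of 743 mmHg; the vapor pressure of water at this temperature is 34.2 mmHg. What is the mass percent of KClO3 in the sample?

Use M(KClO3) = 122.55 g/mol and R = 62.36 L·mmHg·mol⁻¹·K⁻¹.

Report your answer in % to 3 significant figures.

P(O2) = 743 − 34.2 = 708.8 mmHg
n(O2) = PV/RT = (708.8 × 0.7560) / (62.36 × 304.45) = 0.02822 mol
n(KClO3) = (2/3) × 0.02822 = 0.01881 mol
m(KClO3) = 0.01881 × 122.55 = 2.305 g
%KClO3 = 2.305 / 7.48 × 100 = 30.82%

30.8 %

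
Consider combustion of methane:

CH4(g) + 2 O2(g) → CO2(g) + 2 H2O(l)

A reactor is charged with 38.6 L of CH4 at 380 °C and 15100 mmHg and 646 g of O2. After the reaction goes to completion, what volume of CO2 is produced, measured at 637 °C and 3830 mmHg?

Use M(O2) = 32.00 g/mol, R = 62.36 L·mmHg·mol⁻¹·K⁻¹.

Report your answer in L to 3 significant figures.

150 L

n(CH4) = PV/RT = (15100 × 38.6) / (62.36 × 653.15) = 14.31 mol
n(O2) = 646 / 32.00 = 20.19 mol
For 14.31 mol CH4, stoichiometry requires (2/1) × 14.31 = 28.62 mol O2; 20.19 mol is available, so O2 is limiting.
n(CO2) = (1/2) × 20.19 = 10.10 mol
V(CO2) = nRT/P = 10.10 × 62.36 × 910.15 / 3830 = 149.7 L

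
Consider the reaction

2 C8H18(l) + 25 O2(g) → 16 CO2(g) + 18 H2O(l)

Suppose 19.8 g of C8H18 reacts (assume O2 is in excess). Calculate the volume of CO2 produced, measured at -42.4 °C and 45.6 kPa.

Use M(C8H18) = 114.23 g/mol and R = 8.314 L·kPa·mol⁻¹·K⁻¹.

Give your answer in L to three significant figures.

58.3 L

n(C8H18) = 19.80 / 114.23 = 0.1733 mol
n(CO2) = (16/2) × 0.1733 = 1.386 mol
V = nRT/P = 1.386 × 8.314 × 230.75 / 45.6 = 58.31 L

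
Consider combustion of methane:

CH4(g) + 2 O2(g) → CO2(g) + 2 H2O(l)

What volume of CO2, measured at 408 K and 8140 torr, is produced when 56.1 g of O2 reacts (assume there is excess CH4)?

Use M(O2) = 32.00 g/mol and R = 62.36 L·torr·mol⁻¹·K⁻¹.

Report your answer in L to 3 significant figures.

2.74 L

n(O2) = 56.10 / 32.00 = 1.753 mol
n(CO2) = (1/2) × 1.753 = 0.8765 mol
V = nRT/P = 0.8765 × 62.36 × 408 / 8140 = 2.740 L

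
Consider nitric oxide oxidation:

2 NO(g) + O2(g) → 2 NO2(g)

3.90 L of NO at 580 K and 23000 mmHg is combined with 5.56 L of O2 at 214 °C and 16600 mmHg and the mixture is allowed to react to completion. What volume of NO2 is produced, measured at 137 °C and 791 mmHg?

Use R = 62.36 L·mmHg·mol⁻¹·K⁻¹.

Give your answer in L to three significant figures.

n(NO) = PV/RT = (23000 × 3.90) / (62.36 × 580) = 2.480 mol
n(O2) = PV/RT = (16600 × 5.56) / (62.36 × 487.15) = 3.038 mol
For 2.480 mol NO, stoichiometry requires (1/2) × 2.480 = 1.240 mol O2; 3.038 mol is available, so NO is limiting.
n(NO2) = (2/2) × 2.480 = 2.480 mol
V(NO2) = nRT/P = 2.480 × 62.36 × 410.15 / 791 = 80.19 L

80.2 L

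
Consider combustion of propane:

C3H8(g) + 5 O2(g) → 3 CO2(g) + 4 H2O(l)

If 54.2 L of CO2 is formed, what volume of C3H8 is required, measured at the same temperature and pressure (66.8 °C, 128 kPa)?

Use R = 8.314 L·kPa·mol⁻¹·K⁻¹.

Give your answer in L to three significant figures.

18.1 L

At constant T and P, gas volumes are in the mole ratio: V(C3H8) = (1/3) × 54.2 = 18.07 L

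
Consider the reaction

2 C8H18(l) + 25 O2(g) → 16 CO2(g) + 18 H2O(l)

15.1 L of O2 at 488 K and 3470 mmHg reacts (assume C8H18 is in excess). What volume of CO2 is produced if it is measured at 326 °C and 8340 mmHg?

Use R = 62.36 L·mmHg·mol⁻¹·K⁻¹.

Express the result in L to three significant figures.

4.94 L

n(O2) = PV/RT = (3470 × 15.1) / (62.36 × 488) = 1.722 mol
n(CO2) = (16/25) × 1.722 = 1.102 mol
V = nRT/P = 1.102 × 62.36 × 599.15 / 8340 = 4.937 L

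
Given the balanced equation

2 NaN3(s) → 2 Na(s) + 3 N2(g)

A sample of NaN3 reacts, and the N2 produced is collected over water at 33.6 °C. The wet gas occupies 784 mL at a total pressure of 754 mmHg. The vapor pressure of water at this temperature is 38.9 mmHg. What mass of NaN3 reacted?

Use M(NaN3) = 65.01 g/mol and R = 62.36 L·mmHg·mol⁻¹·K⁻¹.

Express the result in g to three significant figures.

1.27 g

P(N2) = 754 − 38.9 = 715.1 mmHg
n(N2) = PV/RT = (715.1 × 0.7840) / (62.36 × 306.75) = 0.02931 mol
n(NaN3) = (2/3) × 0.02931 = 0.01954 mol
m(NaN3) = 0.01954 × 65.01 = 1.270 g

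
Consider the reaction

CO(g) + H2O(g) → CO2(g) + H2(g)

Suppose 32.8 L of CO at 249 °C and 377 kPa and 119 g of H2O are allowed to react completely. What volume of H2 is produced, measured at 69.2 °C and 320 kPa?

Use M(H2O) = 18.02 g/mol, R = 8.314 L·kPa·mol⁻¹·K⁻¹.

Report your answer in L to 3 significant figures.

n(CO) = PV/RT = (377 × 32.8) / (8.314 × 522.15) = 2.848 mol
n(H2O) = 119 / 18.02 = 6.604 mol
For 2.848 mol CO, stoichiometry requires (1/1) × 2.848 = 2.848 mol H2O; 6.604 mol is available, so CO is limiting.
n(H2) = (1/1) × 2.848 = 2.848 mol
V(H2) = nRT/P = 2.848 × 8.314 × 342.35 / 320 = 25.33 L

25.3 L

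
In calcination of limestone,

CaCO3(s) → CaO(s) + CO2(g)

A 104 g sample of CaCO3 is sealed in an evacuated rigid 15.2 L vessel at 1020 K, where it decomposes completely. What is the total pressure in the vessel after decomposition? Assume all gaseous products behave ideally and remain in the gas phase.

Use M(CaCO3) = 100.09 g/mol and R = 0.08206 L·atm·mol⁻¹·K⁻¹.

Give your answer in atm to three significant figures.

n(CaCO3) = 104 / 100.09 = 1.039 mol
n(gas produced) = (1/1) × 1.039 = 1.039 mol
P = nRT/V = 1.039 × 0.08206 × 1020 / 15.2 = 5.721 atm

5.72 atm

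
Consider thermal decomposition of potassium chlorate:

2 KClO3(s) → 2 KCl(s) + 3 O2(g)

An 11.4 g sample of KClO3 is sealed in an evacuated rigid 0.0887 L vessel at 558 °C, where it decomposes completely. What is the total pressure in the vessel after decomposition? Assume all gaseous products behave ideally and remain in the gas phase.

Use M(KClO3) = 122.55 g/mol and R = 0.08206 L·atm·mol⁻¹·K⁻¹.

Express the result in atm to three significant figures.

107 atm

n(KClO3) = 11.4 / 122.55 = 0.09302 mol
n(gas produced) = (3/2) × 0.09302 = 0.1395 mol
P = nRT/V = 0.1395 × 0.08206 × 831.15 / 0.0887 = 107.3 atm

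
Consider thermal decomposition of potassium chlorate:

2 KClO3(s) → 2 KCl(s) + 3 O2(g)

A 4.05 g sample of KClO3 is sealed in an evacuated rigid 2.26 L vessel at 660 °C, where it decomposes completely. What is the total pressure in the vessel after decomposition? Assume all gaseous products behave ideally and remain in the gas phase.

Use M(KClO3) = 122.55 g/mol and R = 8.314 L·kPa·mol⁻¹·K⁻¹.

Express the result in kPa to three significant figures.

n(KClO3) = 4.05 / 122.55 = 0.03305 mol
n(gas produced) = (3/2) × 0.03305 = 0.04958 mol
P = nRT/V = 0.04958 × 8.314 × 933.15 / 2.26 = 170.2 kPa

170 kPa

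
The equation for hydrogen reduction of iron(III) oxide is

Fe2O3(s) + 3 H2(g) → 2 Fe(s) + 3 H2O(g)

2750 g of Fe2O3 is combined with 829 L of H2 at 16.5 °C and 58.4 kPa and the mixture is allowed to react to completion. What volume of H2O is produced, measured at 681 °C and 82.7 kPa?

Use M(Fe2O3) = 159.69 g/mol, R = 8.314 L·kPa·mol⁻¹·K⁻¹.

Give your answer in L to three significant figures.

1930 L

n(Fe2O3) = 2750 / 159.69 = 17.22 mol
n(H2) = PV/RT = (58.4 × 829) / (8.314 × 289.65) = 20.10 mol
For 17.22 mol Fe2O3, stoichiometry requires (3/1) × 17.22 = 51.66 mol H2; 20.10 mol is available, so H2 is limiting.
n(H2O) = (3/3) × 20.10 = 20.10 mol
V(H2O) = nRT/P = 20.10 × 8.314 × 954.15 / 82.7 = 1928 L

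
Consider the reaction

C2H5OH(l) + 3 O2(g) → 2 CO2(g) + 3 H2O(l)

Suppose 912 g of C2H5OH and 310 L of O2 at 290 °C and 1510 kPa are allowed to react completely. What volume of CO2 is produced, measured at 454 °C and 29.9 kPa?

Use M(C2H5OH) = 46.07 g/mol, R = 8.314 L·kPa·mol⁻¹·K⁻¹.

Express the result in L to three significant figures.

8010 L

n(C2H5OH) = 912 / 46.07 = 19.80 mol
n(O2) = PV/RT = (1510 × 310) / (8.314 × 563.15) = 99.98 mol
For 19.80 mol C2H5OH, stoichiometry requires (3/1) × 19.80 = 59.40 mol O2; 99.98 mol is available, so C2H5OH is limiting.
n(CO2) = (2/1) × 19.80 = 39.60 mol
V(CO2) = nRT/P = 39.60 × 8.314 × 727.15 / 29.9 = 8007 L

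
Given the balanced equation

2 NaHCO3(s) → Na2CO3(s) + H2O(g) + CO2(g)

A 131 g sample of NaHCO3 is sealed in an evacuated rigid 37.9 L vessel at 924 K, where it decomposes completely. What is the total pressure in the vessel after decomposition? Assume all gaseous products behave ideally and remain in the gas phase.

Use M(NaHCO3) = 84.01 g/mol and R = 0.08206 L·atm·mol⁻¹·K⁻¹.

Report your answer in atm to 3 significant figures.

3.12 atm

n(NaHCO3) = 131 / 84.01 = 1.559 mol
n(gas produced) = (2/2) × 1.559 = 1.559 mol
P = nRT/V = 1.559 × 0.08206 × 924 / 37.9 = 3.119 atm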